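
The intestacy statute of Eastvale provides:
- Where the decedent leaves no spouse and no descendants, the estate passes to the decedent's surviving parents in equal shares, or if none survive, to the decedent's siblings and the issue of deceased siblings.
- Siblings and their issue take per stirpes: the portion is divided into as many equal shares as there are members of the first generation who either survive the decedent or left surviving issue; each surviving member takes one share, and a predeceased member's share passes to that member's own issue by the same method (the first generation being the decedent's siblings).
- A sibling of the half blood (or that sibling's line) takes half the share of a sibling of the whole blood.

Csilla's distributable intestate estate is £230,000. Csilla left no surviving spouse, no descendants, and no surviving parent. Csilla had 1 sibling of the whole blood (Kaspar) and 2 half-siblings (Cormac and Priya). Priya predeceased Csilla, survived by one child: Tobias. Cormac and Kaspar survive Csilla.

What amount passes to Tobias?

Tobias receives £57,500.

The entire £230,000 passes to the siblings and their issue.
Counting each half-blood sibling's line as half a unit, there are 2 units in £230,000, so one unit is £115,000. Whole-blood lines (Kaspar) take £115,000 each; half-blood lines (Cormac and Priya) take £57,500 each.
Priya's share (£57,500) passes entirely to Tobias.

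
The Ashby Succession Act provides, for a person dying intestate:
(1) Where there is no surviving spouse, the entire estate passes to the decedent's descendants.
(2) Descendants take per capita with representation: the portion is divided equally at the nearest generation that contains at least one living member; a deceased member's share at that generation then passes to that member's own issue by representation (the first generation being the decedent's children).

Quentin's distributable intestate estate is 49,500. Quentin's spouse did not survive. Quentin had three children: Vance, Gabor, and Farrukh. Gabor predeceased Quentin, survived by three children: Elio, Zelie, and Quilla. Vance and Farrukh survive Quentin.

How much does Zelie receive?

Zelie receives 5,500.

The entire 49,500 passes to the descendants.
That amount (49,500) is divided into 3 shares of 16,500: Vance and Farrukh each take 16,500; Gabor's 16,500 share passes to Gabor's issue.
Gabor's share (16,500) is divided into 3 shares of 5,500: Elio, Zelie, and Quilla each take 5,500.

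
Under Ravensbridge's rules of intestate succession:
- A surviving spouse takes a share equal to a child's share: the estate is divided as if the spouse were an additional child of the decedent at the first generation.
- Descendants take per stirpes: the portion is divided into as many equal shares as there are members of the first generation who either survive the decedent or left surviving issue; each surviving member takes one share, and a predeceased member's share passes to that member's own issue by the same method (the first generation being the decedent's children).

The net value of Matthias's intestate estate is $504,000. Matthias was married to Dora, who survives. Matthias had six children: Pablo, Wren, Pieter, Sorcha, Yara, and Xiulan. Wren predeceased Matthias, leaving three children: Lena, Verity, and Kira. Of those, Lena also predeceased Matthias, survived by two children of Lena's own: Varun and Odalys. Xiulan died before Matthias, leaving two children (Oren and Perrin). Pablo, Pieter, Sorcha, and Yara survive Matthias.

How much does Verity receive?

Verity receives $24,000.

The spouse counts as an additional share at the children's level, so there are 7 primary shares of $72,000. Dora takes one such share ($72,000).
The children's combined portion ($432,000) is divided into 6 shares of $72,000: Pablo, Pieter, Sorcha, and Yara each take $72,000; Wren's $72,000 share passes to Wren's issue; Xiulan's $72,000 share passes to Xiulan's issue.
Wren's share ($72,000) is divided into 3 shares of $24,000: Verity and Kira each take $24,000; Lena's $24,000 share passes to Lena's issue.
Lena's share ($24,000) is divided into 2 shares of $12,000: Varun and Odalys each take $12,000.
Xiulan's share ($72,000) is divided into 2 shares of $36,000: Oren and Perrin each take $36,000.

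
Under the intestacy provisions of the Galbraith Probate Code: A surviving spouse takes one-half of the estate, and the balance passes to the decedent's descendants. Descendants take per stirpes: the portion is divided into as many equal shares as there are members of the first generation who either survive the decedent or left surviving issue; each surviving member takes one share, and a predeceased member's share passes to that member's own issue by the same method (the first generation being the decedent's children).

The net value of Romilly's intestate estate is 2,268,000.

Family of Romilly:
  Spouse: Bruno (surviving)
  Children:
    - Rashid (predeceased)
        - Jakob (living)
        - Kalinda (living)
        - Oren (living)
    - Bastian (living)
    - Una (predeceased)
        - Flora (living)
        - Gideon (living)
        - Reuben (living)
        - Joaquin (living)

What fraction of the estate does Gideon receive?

Bruno takes one-half of 2,268,000 = 1,134,000. The remaining 1,134,000 passes to the descendants.
The descendants' portion (1,134,000) is divided into 3 shares of 378,000: Bastian takes 378,000; Rashid's 378,000 share passes to Rashid's issue; Una's 378,000 share passes to Una's issue.
Rashid's share (378,000) is divided into 3 shares of 126,000: Jakob, Kalinda, and Oren each take 126,000.
Una's share (378,000) is divided into 4 shares of 94,500: Flora, Gideon, Reuben, and Joaquin each take 94,500.

Gideon receives 1/24 of the estate.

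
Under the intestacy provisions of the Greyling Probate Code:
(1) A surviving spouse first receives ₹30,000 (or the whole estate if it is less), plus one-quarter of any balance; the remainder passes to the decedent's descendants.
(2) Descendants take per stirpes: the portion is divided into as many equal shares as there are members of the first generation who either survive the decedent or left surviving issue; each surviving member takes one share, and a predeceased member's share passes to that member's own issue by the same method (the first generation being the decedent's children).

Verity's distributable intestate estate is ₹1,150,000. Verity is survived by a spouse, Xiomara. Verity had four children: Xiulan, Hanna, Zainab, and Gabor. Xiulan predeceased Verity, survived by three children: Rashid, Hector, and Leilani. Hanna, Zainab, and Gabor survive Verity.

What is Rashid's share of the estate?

Xiomara first takes ₹30,000, leaving a balance of ₹1,120,000. Xiomara then takes one-quarter of the balance (₹280,000), for a total of ₹310,000. The remaining ₹840,000 passes to the descendants.
The descendants' portion (₹840,000) is divided into 4 shares of ₹210,000: Hanna, Zainab, and Gabor each take ₹210,000; Xiulan's ₹210,000 share passes to Xiulan's issue.
Xiulan's share (₹210,000) is divided into 3 shares of ₹70,000: Rashid, Hector, and Leilani each take ₹70,000.

Rashid receives ₹70,000.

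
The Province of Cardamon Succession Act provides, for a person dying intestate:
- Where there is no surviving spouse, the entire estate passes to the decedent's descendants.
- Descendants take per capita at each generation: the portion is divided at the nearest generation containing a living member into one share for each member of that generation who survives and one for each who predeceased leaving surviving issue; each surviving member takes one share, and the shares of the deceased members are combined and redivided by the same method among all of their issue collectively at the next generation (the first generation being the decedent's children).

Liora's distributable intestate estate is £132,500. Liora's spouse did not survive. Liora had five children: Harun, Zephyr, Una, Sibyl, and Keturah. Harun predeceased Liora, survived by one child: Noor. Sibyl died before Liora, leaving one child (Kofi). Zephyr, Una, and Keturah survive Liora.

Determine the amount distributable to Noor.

The entire £132,500 passes to the descendants.
That amount (£132,500) is divided at the children's generation into 5 shares of £26,500. Zephyr, Una, and Keturah each take £26,500. The 2 shares of the deceased (Harun and Sibyl) are combined into a pool of £53,000.
That pool (£53,000) is divided at the grandchildren's generation equally among Noor and Kofi: £26,500 each.

Noor receives £26,500.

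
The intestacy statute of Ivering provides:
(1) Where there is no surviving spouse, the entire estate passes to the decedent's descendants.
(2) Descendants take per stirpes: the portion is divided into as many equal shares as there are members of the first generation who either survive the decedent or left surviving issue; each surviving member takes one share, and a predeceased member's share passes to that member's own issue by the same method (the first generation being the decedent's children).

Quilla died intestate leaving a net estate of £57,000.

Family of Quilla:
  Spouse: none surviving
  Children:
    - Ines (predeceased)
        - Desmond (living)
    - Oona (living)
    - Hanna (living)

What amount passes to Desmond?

The entire £57,000 passes to the descendants.
That amount (£57,000) is divided into 3 shares of £19,000: Oona and Hanna each take £19,000; Ines's £19,000 share passes to Ines's issue.
Ines's share (£19,000) passes entirely to Desmond.

Desmond receives £19,000.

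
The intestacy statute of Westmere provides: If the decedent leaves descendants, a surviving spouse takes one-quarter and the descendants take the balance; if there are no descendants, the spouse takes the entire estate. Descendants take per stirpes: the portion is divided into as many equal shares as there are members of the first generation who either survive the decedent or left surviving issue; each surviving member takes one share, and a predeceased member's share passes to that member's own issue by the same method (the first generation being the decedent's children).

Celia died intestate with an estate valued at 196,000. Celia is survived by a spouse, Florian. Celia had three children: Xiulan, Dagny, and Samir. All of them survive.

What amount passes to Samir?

Florian takes one-quarter of 196,000 = 49,000. The remaining 147,000 passes to the descendants.
The descendants' portion (147,000) is divided into 3 shares of 49,000: Xiulan, Dagny, and Samir each take 49,000.

Samir receives 49,000.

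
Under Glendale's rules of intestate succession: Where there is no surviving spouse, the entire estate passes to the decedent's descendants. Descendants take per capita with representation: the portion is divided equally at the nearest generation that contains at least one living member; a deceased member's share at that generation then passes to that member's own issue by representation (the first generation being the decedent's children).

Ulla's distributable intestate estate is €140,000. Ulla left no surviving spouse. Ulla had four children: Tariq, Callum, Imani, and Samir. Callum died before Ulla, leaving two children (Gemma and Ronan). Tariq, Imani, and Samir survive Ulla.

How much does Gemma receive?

Gemma receives €17,500.

The entire €140,000 passes to the descendants.
That amount (€140,000) is divided into 4 shares of €35,000: Tariq, Imani, and Samir each take €35,000; Callum's €35,000 share passes to Callum's issue.
Callum's share (€35,000) is divided into 2 shares of €17,500: Gemma and Ronan each take €17,500.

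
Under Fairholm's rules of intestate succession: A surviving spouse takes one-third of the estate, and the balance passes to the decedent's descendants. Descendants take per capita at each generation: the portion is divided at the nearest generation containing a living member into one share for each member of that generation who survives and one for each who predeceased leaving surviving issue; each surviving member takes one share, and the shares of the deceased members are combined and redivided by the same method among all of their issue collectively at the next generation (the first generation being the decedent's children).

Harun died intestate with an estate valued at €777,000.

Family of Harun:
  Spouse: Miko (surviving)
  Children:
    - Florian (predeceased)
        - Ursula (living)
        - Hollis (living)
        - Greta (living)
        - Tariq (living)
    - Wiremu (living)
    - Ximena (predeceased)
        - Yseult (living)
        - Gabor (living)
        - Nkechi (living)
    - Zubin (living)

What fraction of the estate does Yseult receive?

Miko takes one-third of €777,000 = €259,000. The remaining €518,000 passes to the descendants.
The descendants' portion (€518,000) is divided at the children's generation into 4 shares of €129,500. Wiremu and Zubin each take €129,500. The 2 shares of the deceased (Florian and Ximena) are combined into a pool of €259,000.
That pool (€259,000) is divided at the grandchildren's generation equally among Ursula, Hollis, Greta, Tariq, Yseult, Gabor, and Nkechi: €37,000 each.

Yseult receives 1/21 of the estate.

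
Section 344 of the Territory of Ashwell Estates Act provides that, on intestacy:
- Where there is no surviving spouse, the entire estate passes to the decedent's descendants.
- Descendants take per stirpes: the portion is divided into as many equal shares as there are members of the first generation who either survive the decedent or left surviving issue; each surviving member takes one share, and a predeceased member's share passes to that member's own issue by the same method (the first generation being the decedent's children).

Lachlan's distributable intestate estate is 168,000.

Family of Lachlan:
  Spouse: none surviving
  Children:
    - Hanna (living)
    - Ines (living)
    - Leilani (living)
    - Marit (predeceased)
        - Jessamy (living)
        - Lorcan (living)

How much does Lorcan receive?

Lorcan receives 21,000.

The entire 168,000 passes to the descendants.
That amount (168,000) is divided into 4 shares of 42,000: Hanna, Ines, and Leilani each take 42,000; Marit's 42,000 share passes to Marit's issue.
Marit's share (42,000) is divided into 2 shares of 21,000: Jessamy and Lorcan each take 21,000.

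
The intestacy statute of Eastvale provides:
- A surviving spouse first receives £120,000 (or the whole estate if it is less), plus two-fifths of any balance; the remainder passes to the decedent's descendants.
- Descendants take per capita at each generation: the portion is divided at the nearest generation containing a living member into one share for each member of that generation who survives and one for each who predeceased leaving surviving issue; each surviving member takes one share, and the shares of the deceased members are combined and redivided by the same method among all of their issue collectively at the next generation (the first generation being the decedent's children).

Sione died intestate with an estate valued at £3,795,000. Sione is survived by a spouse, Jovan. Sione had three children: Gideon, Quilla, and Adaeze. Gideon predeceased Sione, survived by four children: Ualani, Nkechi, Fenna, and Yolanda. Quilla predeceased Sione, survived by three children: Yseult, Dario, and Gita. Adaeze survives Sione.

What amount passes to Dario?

Jovan first takes £120,000, leaving a balance of £3,675,000. Jovan then takes two-fifths of the balance (£1,470,000), for a total of £1,590,000. The remaining £2,205,000 passes to the descendants.
The descendants' portion (£2,205,000) is divided at the children's generation into 3 shares of £735,000. Adaeze takes £735,000. The 2 shares of the deceased (Gideon and Quilla) are combined into a pool of £1,470,000.
That pool (£1,470,000) is divided at the grandchildren's generation equally among Ualani, Nkechi, Fenna, Yolanda, Yseult, Dario, and Gita: £210,000 each.

Dario receives £210,000.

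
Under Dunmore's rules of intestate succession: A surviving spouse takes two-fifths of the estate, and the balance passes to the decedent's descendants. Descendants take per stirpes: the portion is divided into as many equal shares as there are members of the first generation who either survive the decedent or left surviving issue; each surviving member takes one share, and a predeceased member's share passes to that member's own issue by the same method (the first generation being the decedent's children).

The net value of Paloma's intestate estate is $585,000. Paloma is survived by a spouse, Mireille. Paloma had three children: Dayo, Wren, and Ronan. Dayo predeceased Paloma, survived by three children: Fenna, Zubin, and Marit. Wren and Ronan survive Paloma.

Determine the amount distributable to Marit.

Mireille takes two-fifths of $585,000 = $234,000. The remaining $351,000 passes to the descendants.
The descendants' portion ($351,000) is divided into 3 shares of $117,000: Wren and Ronan each take $117,000; Dayo's $117,000 share passes to Dayo's issue.
Dayo's share ($117,000) is divided into 3 shares of $39,000: Fenna, Zubin, and Marit each take $39,000.

Marit receives $39,000.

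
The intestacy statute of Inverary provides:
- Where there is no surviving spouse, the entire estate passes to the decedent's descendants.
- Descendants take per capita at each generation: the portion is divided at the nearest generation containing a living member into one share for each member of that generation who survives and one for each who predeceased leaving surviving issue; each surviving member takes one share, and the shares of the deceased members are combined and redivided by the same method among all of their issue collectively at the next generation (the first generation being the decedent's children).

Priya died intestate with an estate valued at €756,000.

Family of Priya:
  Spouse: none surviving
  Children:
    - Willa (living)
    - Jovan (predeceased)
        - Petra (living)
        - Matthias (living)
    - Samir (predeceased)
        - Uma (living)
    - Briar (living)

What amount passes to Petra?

Petra receives €126,000.

The entire €756,000 passes to the descendants.
That amount (€756,000) is divided at the children's generation into 4 shares of €189,000. Willa and Briar each take €189,000. The 2 shares of the deceased (Jovan and Samir) are combined into a pool of €378,000.
That pool (€378,000) is divided at the grandchildren's generation equally among Petra, Matthias, and Uma: €126,000 each.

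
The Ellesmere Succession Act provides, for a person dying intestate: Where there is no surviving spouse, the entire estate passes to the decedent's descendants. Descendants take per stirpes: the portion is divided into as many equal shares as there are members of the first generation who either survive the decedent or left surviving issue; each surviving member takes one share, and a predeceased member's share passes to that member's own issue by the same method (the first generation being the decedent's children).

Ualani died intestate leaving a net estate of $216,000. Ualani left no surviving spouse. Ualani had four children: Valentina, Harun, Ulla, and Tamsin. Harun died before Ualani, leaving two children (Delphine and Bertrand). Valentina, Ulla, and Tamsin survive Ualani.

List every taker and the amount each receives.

Valentina: $54,000; Delphine: $27,000; Bertrand: $27,000; Ulla: $54,000; Tamsin: $54,000

The entire $216,000 passes to the descendants.
That amount ($216,000) is divided into 4 shares of $54,000: Valentina, Ulla, and Tamsin each take $54,000; Harun's $54,000 share passes to Harun's issue.
Harun's share ($54,000) is divided into 2 shares of $27,000: Delphine and Bertrand each take $27,000.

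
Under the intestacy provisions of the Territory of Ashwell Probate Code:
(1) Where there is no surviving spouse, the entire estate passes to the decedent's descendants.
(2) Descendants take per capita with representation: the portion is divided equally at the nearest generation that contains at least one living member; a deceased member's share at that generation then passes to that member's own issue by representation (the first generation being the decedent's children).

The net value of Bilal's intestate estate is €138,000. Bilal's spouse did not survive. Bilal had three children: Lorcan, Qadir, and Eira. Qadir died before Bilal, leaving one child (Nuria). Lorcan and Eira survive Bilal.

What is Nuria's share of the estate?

Nuria receives €46,000.

The entire €138,000 passes to the descendants.
That amount (€138,000) is divided into 3 shares of €46,000: Lorcan and Eira each take €46,000; Qadir's €46,000 share passes to Qadir's issue.
Qadir's share (€46,000) passes entirely to Nuria.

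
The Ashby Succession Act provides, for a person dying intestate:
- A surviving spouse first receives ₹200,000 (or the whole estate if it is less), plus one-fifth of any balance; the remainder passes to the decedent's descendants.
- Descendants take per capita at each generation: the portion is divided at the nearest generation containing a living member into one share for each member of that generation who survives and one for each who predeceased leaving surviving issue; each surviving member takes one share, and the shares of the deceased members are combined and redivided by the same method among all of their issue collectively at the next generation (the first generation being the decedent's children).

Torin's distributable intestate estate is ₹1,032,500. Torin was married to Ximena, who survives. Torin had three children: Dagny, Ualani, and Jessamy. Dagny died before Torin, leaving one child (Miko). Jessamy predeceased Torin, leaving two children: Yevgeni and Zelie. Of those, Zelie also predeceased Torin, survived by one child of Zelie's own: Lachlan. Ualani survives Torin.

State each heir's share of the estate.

Ximena: ₹366,500; Miko: ₹148,000; Ualani: ₹222,000; Yevgeni: ₹148,000; Lachlan: ₹148,000

Ximena first takes ₹200,000, leaving a balance of ₹832,500. Ximena then takes one-fifth of the balance (₹166,500), for a total of ₹366,500. The remaining ₹666,000 passes to the descendants.
The descendants' portion (₹666,000) is divided at the children's generation into 3 shares of ₹222,000. Ualani takes ₹222,000. The 2 shares of the deceased (Dagny and Jessamy) are combined into a pool of ₹444,000.
That pool (₹444,000) is divided at the grandchildren's generation into 3 shares of ₹148,000. Miko and Yevgeni each take ₹148,000. The remaining share for the deceased Zelie (₹148,000) is carried to the next generation.
That pool (₹148,000) passes entirely to Lachlan, the sole taker at the great-grandchildren's generation.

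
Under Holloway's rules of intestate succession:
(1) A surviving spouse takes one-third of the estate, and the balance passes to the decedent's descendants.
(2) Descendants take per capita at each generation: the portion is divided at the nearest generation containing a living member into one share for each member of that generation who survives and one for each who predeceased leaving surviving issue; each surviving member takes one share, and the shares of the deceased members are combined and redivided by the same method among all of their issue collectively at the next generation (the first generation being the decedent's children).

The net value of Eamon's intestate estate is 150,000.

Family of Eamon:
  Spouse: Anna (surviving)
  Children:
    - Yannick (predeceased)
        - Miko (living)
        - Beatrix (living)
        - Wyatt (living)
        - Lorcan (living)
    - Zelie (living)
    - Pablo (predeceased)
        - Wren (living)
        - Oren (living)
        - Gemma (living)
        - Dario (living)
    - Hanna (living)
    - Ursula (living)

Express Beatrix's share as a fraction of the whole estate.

Anna takes one-third of 150,000 = 50,000. The remaining 100,000 passes to the descendants.
The descendants' portion (100,000) is divided at the children's generation into 5 shares of 20,000. Zelie, Hanna, and Ursula each take 20,000. The 2 shares of the deceased (Yannick and Pablo) are combined into a pool of 40,000.
That pool (40,000) is divided at the grandchildren's generation equally among Miko, Beatrix, Wyatt, Lorcan, Wren, Oren, Gemma, and Dario: 5,000 each.

Beatrix receives 1/30 of the estate.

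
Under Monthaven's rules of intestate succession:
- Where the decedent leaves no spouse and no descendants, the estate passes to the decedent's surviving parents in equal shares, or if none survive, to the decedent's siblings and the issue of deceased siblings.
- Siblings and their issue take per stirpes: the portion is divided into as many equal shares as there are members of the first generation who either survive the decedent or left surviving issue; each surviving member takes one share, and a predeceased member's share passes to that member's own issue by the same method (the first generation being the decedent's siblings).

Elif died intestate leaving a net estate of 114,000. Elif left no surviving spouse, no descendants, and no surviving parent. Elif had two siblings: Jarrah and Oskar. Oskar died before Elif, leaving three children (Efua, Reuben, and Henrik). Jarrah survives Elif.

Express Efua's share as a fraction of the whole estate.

Efua receives 1/6 of the estate.

The entire 114,000 passes to the siblings and their issue.
That amount (114,000) is divided into 2 shares of 57,000: Jarrah takes 57,000; Oskar's 57,000 share passes to Oskar's issue.
Oskar's share (57,000) is divided into 3 shares of 19,000: Efua, Reuben, and Henrik each take 19,000.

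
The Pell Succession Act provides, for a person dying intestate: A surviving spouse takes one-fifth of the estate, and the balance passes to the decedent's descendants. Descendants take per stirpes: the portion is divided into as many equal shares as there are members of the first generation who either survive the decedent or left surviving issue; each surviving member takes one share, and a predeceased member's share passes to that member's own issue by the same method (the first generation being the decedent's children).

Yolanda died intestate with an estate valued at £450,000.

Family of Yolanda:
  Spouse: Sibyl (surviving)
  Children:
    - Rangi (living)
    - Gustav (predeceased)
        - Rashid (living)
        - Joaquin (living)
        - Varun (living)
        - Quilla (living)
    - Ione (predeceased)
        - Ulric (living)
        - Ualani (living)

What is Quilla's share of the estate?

Quilla receives £30,000.

Sibyl takes one-fifth of £450,000 = £90,000. The remaining £360,000 passes to the descendants.
The descendants' portion (£360,000) is divided into 3 shares of £120,000: Rangi takes £120,000; Gustav's £120,000 share passes to Gustav's issue; Ione's £120,000 share passes to Ione's issue.
Gustav's share (£120,000) is divided into 4 shares of £30,000: Rashid, Joaquin, Varun, and Quilla each take £30,000.
Ione's share (£120,000) is divided into 2 shares of £60,000: Ulric and Ualani each take £60,000.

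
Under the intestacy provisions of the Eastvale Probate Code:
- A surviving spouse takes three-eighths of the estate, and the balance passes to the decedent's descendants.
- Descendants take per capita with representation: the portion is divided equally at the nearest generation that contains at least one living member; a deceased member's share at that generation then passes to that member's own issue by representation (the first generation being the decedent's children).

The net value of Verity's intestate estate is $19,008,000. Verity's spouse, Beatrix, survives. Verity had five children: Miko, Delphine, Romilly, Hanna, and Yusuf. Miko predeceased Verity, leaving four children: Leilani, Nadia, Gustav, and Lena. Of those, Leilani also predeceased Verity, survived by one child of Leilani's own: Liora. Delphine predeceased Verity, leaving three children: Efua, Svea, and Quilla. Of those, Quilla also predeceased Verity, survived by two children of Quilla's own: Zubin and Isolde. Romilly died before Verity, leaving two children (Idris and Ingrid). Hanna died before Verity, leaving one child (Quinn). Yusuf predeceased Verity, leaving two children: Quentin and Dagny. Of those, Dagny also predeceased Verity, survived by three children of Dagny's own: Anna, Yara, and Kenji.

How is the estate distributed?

Beatrix takes three-eighths of $19,008,000 = $7,128,000. The remaining $11,880,000 passes to the descendants.
No child survives, so the initial division is made at the grandchildren's generation.
The descendants' portion ($11,880,000) is divided into 12 shares of $990,000: Nadia, Gustav, Lena, Efua, Svea, Idris, Ingrid, Quinn, and Quentin each take $990,000; Leilani's $990,000 share passes to Leilani's issue; Quilla's $990,000 share passes to Quilla's issue; Dagny's $990,000 share passes to Dagny's issue.
Leilani's share ($990,000) passes entirely to Liora.
Quilla's share ($990,000) is divided into 2 shares of $495,000: Zubin and Isolde each take $495,000.
Dagny's share ($990,000) is divided into 3 shares of $330,000: Anna, Yara, and Kenji each take $330,000.

Beatrix: $7,128,000; Liora: $990,000; Nadia: $990,000; Gustav: $990,000; Lena: $990,000; Efua: $990,000; Svea: $990,000; Zubin: $495,000; Isolde: $495,000; Idris: $990,000; Ingrid: $990,000; Quinn: $990,000; Quentin: $990,000; Anna: $330,000; Yara: $330,000; Kenji: $330,000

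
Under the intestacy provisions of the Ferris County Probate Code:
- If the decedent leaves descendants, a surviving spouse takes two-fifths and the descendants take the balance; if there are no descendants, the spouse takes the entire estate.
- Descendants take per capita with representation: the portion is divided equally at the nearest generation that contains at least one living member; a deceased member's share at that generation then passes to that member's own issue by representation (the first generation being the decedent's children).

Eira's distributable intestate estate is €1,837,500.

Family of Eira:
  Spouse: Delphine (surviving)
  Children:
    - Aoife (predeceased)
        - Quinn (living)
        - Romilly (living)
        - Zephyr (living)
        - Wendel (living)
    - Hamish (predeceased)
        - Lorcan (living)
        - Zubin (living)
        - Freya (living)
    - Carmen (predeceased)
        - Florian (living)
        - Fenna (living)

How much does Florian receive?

Delphine takes two-fifths of €1,837,500 = €735,000. The remaining €1,102,500 passes to the descendants.
No child survives, so the initial division is made at the grandchildren's generation.
The descendants' portion (€1,102,500) is divided into 9 shares of €122,500: Quinn, Romilly, Zephyr, Wendel, Lorcan, Zubin, Freya, Florian, and Fenna each take €122,500.

Florian receives €122,500.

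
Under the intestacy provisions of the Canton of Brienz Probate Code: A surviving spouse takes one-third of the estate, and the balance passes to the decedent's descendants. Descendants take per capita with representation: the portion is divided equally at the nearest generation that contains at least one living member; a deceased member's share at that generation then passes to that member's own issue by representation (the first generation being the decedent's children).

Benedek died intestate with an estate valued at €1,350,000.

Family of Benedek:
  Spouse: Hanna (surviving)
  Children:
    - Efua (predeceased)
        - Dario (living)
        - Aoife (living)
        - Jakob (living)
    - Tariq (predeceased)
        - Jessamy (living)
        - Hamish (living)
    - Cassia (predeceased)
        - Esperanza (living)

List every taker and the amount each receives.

Hanna takes one-third of €1,350,000 = €450,000. The remaining €900,000 passes to the descendants.
No child survives, so the initial division is made at the grandchildren's generation.
The descendants' portion (€900,000) is divided into 6 shares of €150,000: Dario, Aoife, Jakob, Jessamy, Hamish, and Esperanza each take €150,000.

Hanna: €450,000; Dario: €150,000; Aoife: €150,000; Jakob: €150,000; Jessamy: €150,000; Hamish: €150,000; Esperanza: €150,000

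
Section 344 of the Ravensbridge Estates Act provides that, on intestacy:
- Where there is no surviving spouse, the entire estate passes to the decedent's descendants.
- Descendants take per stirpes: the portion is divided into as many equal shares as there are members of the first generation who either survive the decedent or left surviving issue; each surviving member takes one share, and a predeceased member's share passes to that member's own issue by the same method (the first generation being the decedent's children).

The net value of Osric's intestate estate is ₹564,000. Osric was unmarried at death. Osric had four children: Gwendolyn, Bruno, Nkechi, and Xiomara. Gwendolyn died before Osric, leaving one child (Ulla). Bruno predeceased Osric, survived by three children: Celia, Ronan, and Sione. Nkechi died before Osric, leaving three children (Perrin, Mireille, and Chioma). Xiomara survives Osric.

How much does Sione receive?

The entire ₹564,000 passes to the descendants.
That amount (₹564,000) is divided into 4 shares of ₹141,000: Xiomara takes ₹141,000; Gwendolyn's ₹141,000 share passes to Gwendolyn's issue; Bruno's ₹141,000 share passes to Bruno's issue; Nkechi's ₹141,000 share passes to Nkechi's issue.
Gwendolyn's share (₹141,000) passes entirely to Ulla.
Bruno's share (₹141,000) is divided into 3 shares of ₹47,000: Celia, Ronan, and Sione each take ₹47,000.
Nkechi's share (₹141,000) is divided into 3 shares of ₹47,000: Perrin, Mireille, and Chioma each take ₹47,000.

Sione receives ₹47,000.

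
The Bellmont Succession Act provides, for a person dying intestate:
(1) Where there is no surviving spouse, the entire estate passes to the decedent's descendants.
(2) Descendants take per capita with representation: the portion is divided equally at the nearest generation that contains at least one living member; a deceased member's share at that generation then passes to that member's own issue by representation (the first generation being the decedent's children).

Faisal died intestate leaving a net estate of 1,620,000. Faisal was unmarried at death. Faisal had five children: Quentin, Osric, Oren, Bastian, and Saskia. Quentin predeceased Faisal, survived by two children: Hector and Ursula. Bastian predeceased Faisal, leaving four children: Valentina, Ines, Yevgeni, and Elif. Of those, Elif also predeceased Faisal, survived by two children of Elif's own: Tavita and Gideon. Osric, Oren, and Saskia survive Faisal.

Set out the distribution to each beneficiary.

The entire 1,620,000 passes to the descendants.
That amount (1,620,000) is divided into 5 shares of 324,000: Osric, Oren, and Saskia each take 324,000; Quentin's 324,000 share passes to Quentin's issue; Bastian's 324,000 share passes to Bastian's issue.
Quentin's share (324,000) is divided into 2 shares of 162,000: Hector and Ursula each take 162,000.
Bastian's share (324,000) is divided into 4 shares of 81,000: Valentina, Ines, and Yevgeni each take 81,000; Elif's 81,000 share passes to Elif's issue.
Elif's share (81,000) is divided into 2 shares of 40,500: Tavita and Gideon each take 40,500.

Hector: 162,000; Ursula: 162,000; Osric: 324,000; Oren: 324,000; Valentina: 81,000; Ines: 81,000; Yevgeni: 81,000; Tavita: 40,500; Gideon: 40,500; Saskia: 324,000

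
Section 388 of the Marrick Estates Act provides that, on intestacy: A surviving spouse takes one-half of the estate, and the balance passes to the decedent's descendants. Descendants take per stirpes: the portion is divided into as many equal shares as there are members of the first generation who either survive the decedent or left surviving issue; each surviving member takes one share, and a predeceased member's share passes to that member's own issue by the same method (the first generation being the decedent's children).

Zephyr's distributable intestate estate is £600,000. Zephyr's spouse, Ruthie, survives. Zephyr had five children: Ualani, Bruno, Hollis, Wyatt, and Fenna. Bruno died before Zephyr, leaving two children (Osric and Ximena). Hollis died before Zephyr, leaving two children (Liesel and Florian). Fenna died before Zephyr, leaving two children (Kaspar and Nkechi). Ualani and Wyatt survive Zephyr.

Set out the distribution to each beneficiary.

Ruthie: £300,000; Ualani: £60,000; Osric: £30,000; Ximena: £30,000; Liesel: £30,000; Florian: £30,000; Wyatt: £60,000; Kaspar: £30,000; Nkechi: £30,000

Ruthie takes one-half of £600,000 = £300,000. The remaining £300,000 passes to the descendants.
The descendants' portion (£300,000) is divided into 5 shares of £60,000: Ualani and Wyatt each take £60,000; Bruno's £60,000 share passes to Bruno's issue; Hollis's £60,000 share passes to Hollis's issue; Fenna's £60,000 share passes to Fenna's issue.
Bruno's share (£60,000) is divided into 2 shares of £30,000: Osric and Ximena each take £30,000.
Hollis's share (£60,000) is divided into 2 shares of £30,000: Liesel and Florian each take £30,000.
Fenna's share (£60,000) is divided into 2 shares of £30,000: Kaspar and Nkechi each take £30,000.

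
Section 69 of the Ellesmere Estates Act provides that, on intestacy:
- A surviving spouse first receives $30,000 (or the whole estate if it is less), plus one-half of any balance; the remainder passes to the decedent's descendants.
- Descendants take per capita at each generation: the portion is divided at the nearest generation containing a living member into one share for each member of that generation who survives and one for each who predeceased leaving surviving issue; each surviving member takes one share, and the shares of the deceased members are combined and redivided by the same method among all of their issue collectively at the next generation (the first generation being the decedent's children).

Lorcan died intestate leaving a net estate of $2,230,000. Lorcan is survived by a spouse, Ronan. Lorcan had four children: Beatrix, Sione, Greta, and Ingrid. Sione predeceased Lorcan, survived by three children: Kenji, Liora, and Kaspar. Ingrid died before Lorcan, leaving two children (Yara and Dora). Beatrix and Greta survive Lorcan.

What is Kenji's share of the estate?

Ronan first takes $30,000, leaving a balance of $2,200,000. Ronan then takes one-half of the balance ($1,100,000), for a total of $1,130,000. The remaining $1,100,000 passes to the descendants.
The descendants' portion ($1,100,000) is divided at the children's generation into 4 shares of $275,000. Beatrix and Greta each take $275,000. The 2 shares of the deceased (Sione and Ingrid) are combined into a pool of $550,000.
That pool ($550,000) is divided at the grandchildren's generation equally among Kenji, Liora, Kaspar, Yara, and Dora: $110,000 each.

Kenji receives $110,000.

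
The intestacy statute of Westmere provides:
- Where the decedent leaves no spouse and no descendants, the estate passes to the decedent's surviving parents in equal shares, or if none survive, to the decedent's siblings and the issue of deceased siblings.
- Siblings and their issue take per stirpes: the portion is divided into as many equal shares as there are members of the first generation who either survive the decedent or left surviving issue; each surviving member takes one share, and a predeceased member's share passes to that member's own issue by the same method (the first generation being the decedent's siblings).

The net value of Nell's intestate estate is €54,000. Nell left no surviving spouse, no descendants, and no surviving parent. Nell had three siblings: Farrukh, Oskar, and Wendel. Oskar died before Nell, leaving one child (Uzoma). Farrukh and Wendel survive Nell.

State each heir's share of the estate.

The entire €54,000 passes to the siblings and their issue.
That amount (€54,000) is divided into 3 shares of €18,000: Farrukh and Wendel each take €18,000; Oskar's €18,000 share passes to Oskar's issue.
Oskar's share (€18,000) passes entirely to Uzoma.

Farrukh: €18,000; Uzoma: €18,000; Wendel: €18,000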